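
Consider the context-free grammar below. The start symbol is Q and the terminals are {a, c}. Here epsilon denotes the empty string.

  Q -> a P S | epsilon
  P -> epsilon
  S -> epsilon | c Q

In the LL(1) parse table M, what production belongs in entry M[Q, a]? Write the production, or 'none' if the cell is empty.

FIRST(Q): from Q->a P S we get {a}; from Q->epsilon we get {epsilon}. So FIRST(Q) = {epsilon, a}.
FIRST(P): from P->epsilon we get {epsilon}. So FIRST(P) = {epsilon}.
FIRST(S): from S->epsilon we get {epsilon}; from S->c Q we get {c}. So FIRST(S) = {epsilon, c}.
FOLLOW(Q) includes $ since Q is the start symbol.
FOLLOW(Q): in S->c Q, the suffix after Q is empty, so FOLLOW(Q) ⊇ FOLLOW(S) = {$}. Thus FOLLOW(Q) = {$}.
FOLLOW(S): in Q->a P S, the suffix after S is empty, so FOLLOW(S) ⊇ FOLLOW(Q) = {$}. Thus FOLLOW(S) = {$}.
For Q -> a P S: FIRST(a P S) = {a}, so it goes in M[Q, t] for t ∈ {a}.
For Q -> epsilon: FIRST(epsilon) = {epsilon}, so it goes in M[Q, t] for t ∈ {}; since epsilon ∈ FIRST, also for every t ∈ FOLLOW(Q) = {$}.

Q -> a P S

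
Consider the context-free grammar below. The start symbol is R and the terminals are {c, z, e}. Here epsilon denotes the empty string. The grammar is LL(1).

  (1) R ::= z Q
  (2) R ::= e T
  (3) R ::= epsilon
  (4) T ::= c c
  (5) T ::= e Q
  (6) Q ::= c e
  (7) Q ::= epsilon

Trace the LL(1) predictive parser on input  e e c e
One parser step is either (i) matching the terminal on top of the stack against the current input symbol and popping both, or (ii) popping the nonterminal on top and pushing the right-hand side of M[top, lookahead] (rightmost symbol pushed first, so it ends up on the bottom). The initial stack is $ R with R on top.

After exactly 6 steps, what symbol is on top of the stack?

     Stack  Input      Action
  1  $ R    e e c e $  expand R ::= e T
  2  $ T e  e e c e $  match e
  3  $ T    e c e $    expand T ::= e Q
  4  $ Q e  e c e $    match e
  5  $ Q    c e $      expand Q ::= c e
  6  $ e c  c e $      match c
Stack after step 6: $ e (top = e).

e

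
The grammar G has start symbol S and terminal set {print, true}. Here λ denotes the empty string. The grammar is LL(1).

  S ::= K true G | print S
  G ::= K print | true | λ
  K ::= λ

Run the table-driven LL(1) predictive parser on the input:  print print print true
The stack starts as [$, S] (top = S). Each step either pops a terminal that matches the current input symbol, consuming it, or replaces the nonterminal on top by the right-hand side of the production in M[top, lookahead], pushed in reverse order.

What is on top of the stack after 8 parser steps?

step 1: stack=$ S  input=print print print true $  — expand S ::= print S
step 2: stack=$ S print  input=print print print true $  — match print
step 3: stack=$ S  input=print print true $  — expand S ::= print S
step 4: stack=$ S print  input=print print true $  — match print
step 5: stack=$ S  input=print true $  — expand S ::= print S
step 6: stack=$ S print  input=print true $  — match print
step 7: stack=$ S  input=true $  — expand S ::= K true G
step 8: stack=$ G true K  input=true $  — expand K ::= λ
Stack after step 8: $ G true (top = true).

true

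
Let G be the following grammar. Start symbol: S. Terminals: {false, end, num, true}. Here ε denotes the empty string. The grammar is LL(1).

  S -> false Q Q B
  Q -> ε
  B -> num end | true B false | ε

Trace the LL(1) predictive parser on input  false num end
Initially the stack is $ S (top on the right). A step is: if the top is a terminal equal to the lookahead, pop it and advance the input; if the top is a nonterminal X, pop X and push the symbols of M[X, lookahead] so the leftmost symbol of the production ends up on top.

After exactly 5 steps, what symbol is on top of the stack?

num

step 1: stack=$ S  input=false num end $  — expand S -> false Q Q B
step 2: stack=$ B Q Q false  input=false num end $  — match false
step 3: stack=$ B Q Q  input=num end $  — expand Q -> ε
step 4: stack=$ B Q  input=num end $  — expand Q -> ε
step 5: stack=$ B  input=num end $  — expand B -> num end
Stack after step 5: $ end num (top = num).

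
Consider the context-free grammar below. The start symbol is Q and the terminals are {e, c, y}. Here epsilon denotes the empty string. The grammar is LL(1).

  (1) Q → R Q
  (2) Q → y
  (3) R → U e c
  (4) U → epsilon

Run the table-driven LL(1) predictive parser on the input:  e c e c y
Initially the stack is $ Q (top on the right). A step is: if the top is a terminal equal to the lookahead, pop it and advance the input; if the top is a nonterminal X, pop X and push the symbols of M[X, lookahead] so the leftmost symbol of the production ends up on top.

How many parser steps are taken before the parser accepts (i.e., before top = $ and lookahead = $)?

12

step 1: stack=$ Q  input=e c e c y $  — expand Q → R Q
step 2: stack=$ Q R  input=e c e c y $  — expand R → U e c
step 3: stack=$ Q c e U  input=e c e c y $  — expand U → epsilon
step 4: stack=$ Q c e  input=e c e c y $  — match e
step 5: stack=$ Q c  input=c e c y $  — match c
step 6: stack=$ Q  input=e c y $  — expand Q → R Q
step 7: stack=$ Q R  input=e c y $  — expand R → U e c
step 8: stack=$ Q c e U  input=e c y $  — expand U → epsilon
step 9: stack=$ Q c e  input=e c y $  — match e
step 10: stack=$ Q c  input=c y $  — match c
step 11: stack=$ Q  input=y $  — expand Q → y
step 12: stack=$ y  input=y $  — match y
Accept reached after 12 steps.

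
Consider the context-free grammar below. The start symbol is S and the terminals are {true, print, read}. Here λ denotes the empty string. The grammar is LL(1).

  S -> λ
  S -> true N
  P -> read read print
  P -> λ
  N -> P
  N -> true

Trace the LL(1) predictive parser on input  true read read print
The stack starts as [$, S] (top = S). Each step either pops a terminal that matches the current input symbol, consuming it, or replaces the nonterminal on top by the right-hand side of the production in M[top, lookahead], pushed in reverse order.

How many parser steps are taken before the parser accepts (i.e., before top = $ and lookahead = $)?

7

     Stack              Input                   Action
  1  $ S                true read read print $  expand S -> true N
  2  $ N true           true read read print $  match true
  3  $ N                read read print $       expand N -> P
  4  $ P                read read print $       expand P -> read read print
  5  $ print read read  read read print $       match read
  6  $ print read       read print $            match read
  7  $ print            print $                 match print
Accept reached after 7 steps.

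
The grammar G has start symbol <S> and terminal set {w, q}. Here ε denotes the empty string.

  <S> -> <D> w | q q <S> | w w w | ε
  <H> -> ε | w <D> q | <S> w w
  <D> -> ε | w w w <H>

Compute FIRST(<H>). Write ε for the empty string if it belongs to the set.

{ε, q, w}

FIRST(<D>): from <D>->ε we get {ε}; from <D>->w w w <H> we get {w}. So FIRST(<D>) = {ε, w}.
FIRST(<S>): from <S>-><D> w we get {w}; from <S>->q q <S> we get {q}; from <S>->w w w we get {w}; from <S>->ε we get {ε}. So FIRST(<S>) = {ε, q, w}.
FIRST(<H>): from <H>->ε we get {ε}; from <H>->w <D> q we get {w}; from <H>-><S> w w we get {q, w}. So FIRST(<H>) = {ε, q, w}.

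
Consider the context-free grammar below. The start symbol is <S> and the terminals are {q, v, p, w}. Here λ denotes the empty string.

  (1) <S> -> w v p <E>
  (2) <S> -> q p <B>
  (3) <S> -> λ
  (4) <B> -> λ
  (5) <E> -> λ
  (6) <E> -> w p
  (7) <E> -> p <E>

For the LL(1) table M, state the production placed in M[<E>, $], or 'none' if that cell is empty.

FIRST(<S>): from <S>->w v p <E> we get {w}; from <S>->q p <B> we get {q}; from <S>->λ we get {λ}. So FIRST(<S>) = {λ, q, w}.
FIRST(<B>): from <B>->λ we get {λ}. So FIRST(<B>) = {λ}.
FIRST(<E>): from <E>->λ we get {λ}; from <E>->w p we get {w}; from <E>->p <E> we get {p}. So FIRST(<E>) = {λ, p, w}.
FOLLOW(<S>) includes $ since <S> is the start symbol.
FOLLOW(<S>): <S> appears on no right-hand side. Thus FOLLOW(<S>) = {$}.
FOLLOW(<E>): in <S>->w v p <E>, the suffix after <E> is empty, so FOLLOW(<E>) ⊇ FOLLOW(<S>) = {$}; in <E>->p <E>, the suffix after <E> is empty (adds nothing new). Thus FOLLOW(<E>) = {$}.
For <E> -> λ: FIRST(λ) = {λ}, so it goes in M[<E>, t] for t ∈ {}; since λ ∈ FIRST, also for every t ∈ FOLLOW(<E>) = {$}.
For <E> -> w p: FIRST(w p) = {w}, so it goes in M[<E>, t] for t ∈ {w}.
For <E> -> p <E>: FIRST(p <E>) = {p}, so it goes in M[<E>, t] for t ∈ {p}.

<E> -> λ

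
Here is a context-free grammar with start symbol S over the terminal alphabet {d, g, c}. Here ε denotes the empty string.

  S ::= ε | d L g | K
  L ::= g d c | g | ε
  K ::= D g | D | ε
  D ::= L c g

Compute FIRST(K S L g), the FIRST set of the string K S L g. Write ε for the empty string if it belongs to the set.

{c, d, g}

FIRST(L): from L::=g d c we get {g}; from L::=g we get {g}; from L::=ε we get {ε}. So FIRST(L) = {ε, g}.
FIRST(D): from D::=L c g we get {c, g}. So FIRST(D) = {c, g}.
FIRST(K): from K::=D g we get {c, g}; from K::=D we get {c, g}; from K::=ε we get {ε}. So FIRST(K) = {ε, c, g}.
FIRST(S): from S::=ε we get {ε}; from S::=d L g we get {d}; from S::=K we get {ε, c, g}. So FIRST(S) = {ε, c, d, g}.
FIRST(K S L g): take FIRST of each symbol in turn, carrying on past any symbol whose FIRST contains ε; result {c, d, g}.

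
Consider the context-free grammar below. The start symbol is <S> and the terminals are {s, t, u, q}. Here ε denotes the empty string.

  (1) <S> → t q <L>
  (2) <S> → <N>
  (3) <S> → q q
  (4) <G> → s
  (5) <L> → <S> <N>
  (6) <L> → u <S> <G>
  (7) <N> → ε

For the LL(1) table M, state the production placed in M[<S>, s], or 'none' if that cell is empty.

FIRST(<G>) = {s}
FIRST(<N>) = {ε}
FIRST(<S>) = {ε, q, t}  (via <N>)
FIRST(<L>) = {ε, q, t, u}  (via <S> <N>)
FOLLOW(<S>) includes $ since <S> is the start symbol.
FOLLOW(<S>): in <L>→<S> <N>, <S> is followed by <N> with FIRST {ε}; in <L>→<S> <N>, the suffix after <S> is nullable, so FOLLOW(<S>) ⊇ FOLLOW(<L>) = {$, s}; in <L>→u <S> <G>, <S> is followed by <G> with FIRST {s}. Thus FOLLOW(<S>) = {$, s}.
FOLLOW(<L>): in <S>→t q <L>, the suffix after <L> is empty, so FOLLOW(<L>) ⊇ FOLLOW(<S>) = {$, s}. Thus FOLLOW(<L>) = {$, s}.
For <S> → t q <L>: FIRST(t q <L>) = {t}, so it goes in M[<S>, t] for t ∈ {t}.
For <S> → <N>: FIRST(<N>) = {ε}, so it goes in M[<S>, t] for t ∈ {}; since ε ∈ FIRST, also for every t ∈ FOLLOW(<S>) = {$, s}.
For <S> → q q: FIRST(q q) = {q}, so it goes in M[<S>, t] for t ∈ {q}.

<S> → <N>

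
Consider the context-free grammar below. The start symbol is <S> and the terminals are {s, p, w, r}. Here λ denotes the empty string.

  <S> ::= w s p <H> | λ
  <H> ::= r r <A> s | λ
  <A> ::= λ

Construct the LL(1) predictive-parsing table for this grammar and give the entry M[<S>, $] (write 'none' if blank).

<S> ::= λ

FIRST(<S>) = {λ, w}
FIRST(<H>) = {λ, r}
FIRST(<A>) = {λ}
FOLLOW(<S>) includes $ since <S> is the start symbol.
FOLLOW(<S>): <S> appears on no right-hand side. Thus FOLLOW(<S>) = {$}.
For <S> ::= w s p <H>: FIRST(w s p <H>) = {w}, so it goes in M[<S>, t] for t ∈ {w}.
For <S> ::= λ: FIRST(λ) = {λ}, so it goes in M[<S>, t] for t ∈ {}; since λ ∈ FIRST, also for every t ∈ FOLLOW(<S>) = {$}.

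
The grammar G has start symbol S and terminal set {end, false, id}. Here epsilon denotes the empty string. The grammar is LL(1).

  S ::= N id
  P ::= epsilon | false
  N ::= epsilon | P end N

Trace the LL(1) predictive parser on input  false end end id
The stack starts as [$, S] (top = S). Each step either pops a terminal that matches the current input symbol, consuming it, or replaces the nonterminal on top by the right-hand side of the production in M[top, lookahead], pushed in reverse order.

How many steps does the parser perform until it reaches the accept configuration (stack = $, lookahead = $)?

10

      Stack             Input               Action
   1  $ S               false end end id $  expand S ::= N id
   2  $ id N            false end end id $  expand N ::= P end N
   3  $ id N end P      false end end id $  expand P ::= false
   4  $ id N end false  false end end id $  match false
   5  $ id N end        end end id $        match end
   6  $ id N            end id $            expand N ::= P end N
   7  $ id N end P      end id $            expand P ::= epsilon
   8  $ id N end        end id $            match end
   9  $ id N            id $                expand N ::= epsilon
  10  $ id              id $                match id
Accept reached after 10 steps.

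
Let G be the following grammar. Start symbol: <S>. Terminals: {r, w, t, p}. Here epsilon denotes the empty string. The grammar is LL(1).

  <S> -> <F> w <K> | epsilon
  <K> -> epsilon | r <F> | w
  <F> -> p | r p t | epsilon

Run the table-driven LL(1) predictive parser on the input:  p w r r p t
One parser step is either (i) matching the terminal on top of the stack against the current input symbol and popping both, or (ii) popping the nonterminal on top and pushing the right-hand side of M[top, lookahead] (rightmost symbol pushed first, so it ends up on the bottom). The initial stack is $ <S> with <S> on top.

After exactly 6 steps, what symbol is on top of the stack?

<F>

     Stack        Input          Action
  1  $ <S>        p w r r p t $  expand <S> -> <F> w <K>
  2  $ <K> w <F>  p w r r p t $  expand <F> -> p
  3  $ <K> w p    p w r r p t $  match p
  4  $ <K> w      w r r p t $    match w
  5  $ <K>        r r p t $      expand <K> -> r <F>
  6  $ <F> r      r r p t $      match r
Stack after step 6: $ <F> (top = <F>).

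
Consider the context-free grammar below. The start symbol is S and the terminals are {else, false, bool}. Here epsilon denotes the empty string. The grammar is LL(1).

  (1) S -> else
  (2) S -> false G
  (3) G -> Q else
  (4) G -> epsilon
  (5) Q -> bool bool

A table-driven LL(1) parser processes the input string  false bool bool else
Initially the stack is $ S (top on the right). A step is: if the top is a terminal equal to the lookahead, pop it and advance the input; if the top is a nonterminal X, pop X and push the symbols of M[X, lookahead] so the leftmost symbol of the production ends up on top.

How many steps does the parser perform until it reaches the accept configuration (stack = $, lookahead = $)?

step 1: stack=$ S  input=false bool bool else $  — expand S -> false G
step 2: stack=$ G false  input=false bool bool else $  — match false
step 3: stack=$ G  input=bool bool else $  — expand G -> Q else
step 4: stack=$ else Q  input=bool bool else $  — expand Q -> bool bool
step 5: stack=$ else bool bool  input=bool bool else $  — match bool
step 6: stack=$ else bool  input=bool else $  — match bool
step 7: stack=$ else  input=else $  — match else
Accept reached after 7 steps.

7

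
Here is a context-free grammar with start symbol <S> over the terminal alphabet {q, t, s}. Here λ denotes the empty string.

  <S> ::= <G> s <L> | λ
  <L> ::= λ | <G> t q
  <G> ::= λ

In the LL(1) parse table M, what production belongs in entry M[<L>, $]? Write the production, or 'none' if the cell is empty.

<L> ::= λ

FIRST(<G>): from <G>::=λ we get {λ}. So FIRST(<G>) = {λ}.
FIRST(<S>): from <S>::=<G> s <L> we get {s}; from <S>::=λ we get {λ}. So FIRST(<S>) = {λ, s}.
FIRST(<L>): from <L>::=λ we get {λ}; from <L>::=<G> t q we get {t}. So FIRST(<L>) = {λ, t}.
FOLLOW(<S>) includes $ since <S> is the start symbol.
FOLLOW(<S>): <S> appears on no right-hand side. Thus FOLLOW(<S>) = {$}.
FOLLOW(<L>): in <S>::=<G> s <L>, the suffix after <L> is empty, so FOLLOW(<L>) ⊇ FOLLOW(<S>) = {$}. Thus FOLLOW(<L>) = {$}.
For <L> ::= λ: FIRST(λ) = {λ}, so it goes in M[<L>, t] for t ∈ {}; since λ ∈ FIRST, also for every t ∈ FOLLOW(<L>) = {$}.
For <L> ::= <G> t q: FIRST(<G> t q) = {t}, so it goes in M[<L>, t] for t ∈ {t}.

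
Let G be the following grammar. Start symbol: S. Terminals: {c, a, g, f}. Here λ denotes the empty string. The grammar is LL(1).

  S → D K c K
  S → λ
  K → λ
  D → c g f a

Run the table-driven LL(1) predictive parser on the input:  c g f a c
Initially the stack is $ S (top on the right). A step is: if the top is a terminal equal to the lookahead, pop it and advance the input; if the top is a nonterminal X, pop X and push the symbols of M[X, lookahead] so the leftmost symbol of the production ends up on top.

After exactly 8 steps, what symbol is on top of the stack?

     Stack            Input        Action
  1  $ S              c g f a c $  expand S → D K c K
  2  $ K c K D        c g f a c $  expand D → c g f a
  3  $ K c K a f g c  c g f a c $  match c
  4  $ K c K a f g    g f a c $    match g
  5  $ K c K a f      f a c $      match f
  6  $ K c K a        a c $        match a
  7  $ K c K          c $          expand K → λ
  8  $ K c            c $          match c
Stack after step 8: $ K (top = K).

K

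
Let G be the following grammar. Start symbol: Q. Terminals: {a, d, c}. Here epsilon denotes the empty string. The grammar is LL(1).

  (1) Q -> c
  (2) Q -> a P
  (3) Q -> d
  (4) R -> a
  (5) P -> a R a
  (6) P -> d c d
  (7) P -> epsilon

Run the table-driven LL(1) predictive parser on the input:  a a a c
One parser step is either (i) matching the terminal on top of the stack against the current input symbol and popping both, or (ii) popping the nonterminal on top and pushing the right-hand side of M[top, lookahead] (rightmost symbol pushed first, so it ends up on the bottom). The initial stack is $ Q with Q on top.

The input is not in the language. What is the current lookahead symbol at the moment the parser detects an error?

c

     Stack    Input      Action
  1  $ Q      a a a c $  expand Q -> a P
  2  $ P a    a a a c $  match a
  3  $ P      a a c $    expand P -> a R a
  4  $ a R a  a a c $    match a
  5  $ a R    a c $      expand R -> a
  6  $ a a    a c $      match a
  7  $ a      c $        error: top is terminal a but lookahead is c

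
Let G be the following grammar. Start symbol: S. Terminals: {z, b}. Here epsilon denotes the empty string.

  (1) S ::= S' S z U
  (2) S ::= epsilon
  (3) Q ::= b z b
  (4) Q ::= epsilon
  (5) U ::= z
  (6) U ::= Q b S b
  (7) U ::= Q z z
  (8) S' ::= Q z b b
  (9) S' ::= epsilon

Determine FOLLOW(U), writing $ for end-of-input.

FIRST(Q): from Q::=b z b we get {b}; from Q::=epsilon we get {epsilon}. So FIRST(Q) = {epsilon, b}.
FIRST(U): from U::=z we get {z}; from U::=Q b S b we get {b}; from U::=Q z z we get {b, z}. So FIRST(U) = {b, z}.
FIRST(S'): from S'::=Q z b b we get {b, z}; from S'::=epsilon we get {epsilon}. So FIRST(S') = {epsilon, b, z}.
FIRST(S): from S::=S' S z U we get {b, z}; from S::=epsilon we get {epsilon}. So FIRST(S) = {epsilon, b, z}.
FOLLOW(S) includes $ since S is the start symbol.
FOLLOW(S): in S::=S' S z U, S is followed by z U with FIRST {z}; in U::=Q b S b, S is followed by b with FIRST {b}. Thus FOLLOW(S) = {$, b, z}.
FOLLOW(Q): in U::=Q b S b, Q is followed by b S b with FIRST {b}; in U::=Q z z, Q is followed by z z with FIRST {z}; in S'::=Q z b b, Q is followed by z b b with FIRST {z}. Thus FOLLOW(Q) = {b, z}.
FOLLOW(U): in S::=S' S z U, the suffix after U is empty, so FOLLOW(U) ⊇ FOLLOW(S) = {$, b, z}. Thus FOLLOW(U) = {$, b, z}.
FOLLOW(S'): in S::=S' S z U, S' is followed by S z U with FIRST {b, z}. Thus FOLLOW(S') = {b, z}.

{$, b, z}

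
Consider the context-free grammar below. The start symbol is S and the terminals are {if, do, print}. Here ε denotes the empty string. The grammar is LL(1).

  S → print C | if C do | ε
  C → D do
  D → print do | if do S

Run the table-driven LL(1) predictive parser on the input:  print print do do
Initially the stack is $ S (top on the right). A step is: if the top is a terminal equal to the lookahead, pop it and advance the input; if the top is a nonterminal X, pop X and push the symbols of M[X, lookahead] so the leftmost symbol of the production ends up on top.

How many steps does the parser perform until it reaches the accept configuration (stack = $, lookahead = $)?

7

step 1: stack=$ S  input=print print do do $  — expand S → print C
step 2: stack=$ C print  input=print print do do $  — match print
step 3: stack=$ C  input=print do do $  — expand C → D do
step 4: stack=$ do D  input=print do do $  — expand D → print do
step 5: stack=$ do do print  input=print do do $  — match print
step 6: stack=$ do do  input=do do $  — match do
step 7: stack=$ do  input=do $  — match do
Accept reached after 7 steps.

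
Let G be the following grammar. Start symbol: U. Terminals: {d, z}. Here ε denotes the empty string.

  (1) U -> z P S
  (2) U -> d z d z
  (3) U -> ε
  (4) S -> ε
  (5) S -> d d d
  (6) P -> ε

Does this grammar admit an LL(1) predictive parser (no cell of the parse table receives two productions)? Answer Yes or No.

FIRST(U) = {ε, d, z}
FIRST(S) = {ε, d}
FIRST(P) = {ε}
FOLLOW(U) = {$}
FOLLOW(S) = {$}
FOLLOW(P) = {$, d}
Each cell of M receives at most one production.

Yes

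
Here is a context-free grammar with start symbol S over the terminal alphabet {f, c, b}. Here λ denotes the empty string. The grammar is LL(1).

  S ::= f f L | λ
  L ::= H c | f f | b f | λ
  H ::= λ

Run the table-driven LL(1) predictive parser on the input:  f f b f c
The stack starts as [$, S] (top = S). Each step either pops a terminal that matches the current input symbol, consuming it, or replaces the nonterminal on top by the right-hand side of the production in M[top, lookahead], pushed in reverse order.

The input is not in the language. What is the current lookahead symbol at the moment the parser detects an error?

c

     Stack    Input        Action
  1  $ S      f f b f c $  expand S ::= f f L
  2  $ L f f  f f b f c $  match f
  3  $ L f    f b f c $    match f
  4  $ L      b f c $      expand L ::= b f
  5  $ f b    b f c $      match b
  6  $ f      f c $        match f
  7  $        c $          error: stack empty but input remains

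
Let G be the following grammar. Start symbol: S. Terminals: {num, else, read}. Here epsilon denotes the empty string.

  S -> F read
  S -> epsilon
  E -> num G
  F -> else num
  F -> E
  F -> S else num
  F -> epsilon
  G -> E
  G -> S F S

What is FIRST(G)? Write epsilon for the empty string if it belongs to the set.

FIRST(E) = {num}
FIRST(S) = {epsilon, else, num, read}  (via F read)
FIRST(F) = {epsilon, else, num, read}  (via E, S else num)
FIRST(G) = {epsilon, else, num, read}  (via E, S F S)

{epsilon, else, num, read}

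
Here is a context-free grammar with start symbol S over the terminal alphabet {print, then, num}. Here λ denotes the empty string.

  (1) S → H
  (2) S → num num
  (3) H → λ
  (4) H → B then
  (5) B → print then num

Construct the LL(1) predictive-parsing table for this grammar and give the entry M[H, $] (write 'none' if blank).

H → λ

FIRST(B): from B→print then num we get {print}. So FIRST(B) = {print}.
FIRST(H): from H→λ we get {λ}; from H→B then we get {print}. So FIRST(H) = {λ, print}.
FIRST(S): from S→H we get {λ, print}; from S→num num we get {num}. So FIRST(S) = {λ, num, print}.
FOLLOW(S) includes $ since S is the start symbol.
FOLLOW(S): S appears on no right-hand side. Thus FOLLOW(S) = {$}.
FOLLOW(H): in S→H, the suffix after H is empty, so FOLLOW(H) ⊇ FOLLOW(S) = {$}. Thus FOLLOW(H) = {$}.
For H → λ: FIRST(λ) = {λ}, so it goes in M[H, t] for t ∈ {}; since λ ∈ FIRST, also for every t ∈ FOLLOW(H) = {$}.
For H → B then: FIRST(B then) = {print}, so it goes in M[H, t] for t ∈ {print}.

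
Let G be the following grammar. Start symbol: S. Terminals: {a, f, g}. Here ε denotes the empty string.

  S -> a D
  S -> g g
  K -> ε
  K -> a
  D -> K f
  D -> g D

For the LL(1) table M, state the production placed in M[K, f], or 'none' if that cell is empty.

K -> ε

FIRST(S) = {a, g}
FIRST(K) = {ε, a}
FIRST(D) = {a, f, g}  (via K f)
FOLLOW(S) includes $ since S is the start symbol.
FOLLOW(K): in D->K f, K is followed by f with FIRST {f}. Thus FOLLOW(K) = {f}.
For K -> ε: FIRST(ε) = {ε}, so it goes in M[K, t] for t ∈ {}; since ε ∈ FIRST, also for every t ∈ FOLLOW(K) = {f}.
For K -> a: FIRST(a) = {a}, so it goes in M[K, t] for t ∈ {a}.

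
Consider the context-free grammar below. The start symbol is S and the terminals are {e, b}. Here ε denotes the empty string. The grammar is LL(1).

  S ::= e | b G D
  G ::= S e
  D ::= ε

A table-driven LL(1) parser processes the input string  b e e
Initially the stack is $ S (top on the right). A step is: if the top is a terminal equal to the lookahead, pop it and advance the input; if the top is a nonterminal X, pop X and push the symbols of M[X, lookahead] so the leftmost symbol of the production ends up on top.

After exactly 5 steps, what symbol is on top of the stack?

     Stack    Input    Action
  1  $ S      b e e $  expand S ::= b G D
  2  $ D G b  b e e $  match b
  3  $ D G    e e $    expand G ::= S e
  4  $ D e S  e e $    expand S ::= e
  5  $ D e e  e e $    match e
Stack after step 5: $ D e (top = e).

e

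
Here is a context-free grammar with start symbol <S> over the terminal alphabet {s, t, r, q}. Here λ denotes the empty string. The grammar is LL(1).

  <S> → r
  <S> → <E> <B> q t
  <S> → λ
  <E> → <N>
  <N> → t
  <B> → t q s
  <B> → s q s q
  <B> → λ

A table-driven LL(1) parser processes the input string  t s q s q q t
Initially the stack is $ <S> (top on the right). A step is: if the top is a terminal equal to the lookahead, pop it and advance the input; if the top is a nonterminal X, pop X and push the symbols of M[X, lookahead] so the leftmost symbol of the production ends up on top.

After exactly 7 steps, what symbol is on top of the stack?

step 1: stack=$ <S>  input=t s q s q q t $  — expand <S> → <E> <B> q t
step 2: stack=$ t q <B> <E>  input=t s q s q q t $  — expand <E> → <N>
step 3: stack=$ t q <B> <N>  input=t s q s q q t $  — expand <N> → t
step 4: stack=$ t q <B> t  input=t s q s q q t $  — match t
step 5: stack=$ t q <B>  input=s q s q q t $  — expand <B> → s q s q
step 6: stack=$ t q q s q s  input=s q s q q t $  — match s
step 7: stack=$ t q q s q  input=q s q q t $  — match q
Stack after step 7: $ t q q s (top = s).

s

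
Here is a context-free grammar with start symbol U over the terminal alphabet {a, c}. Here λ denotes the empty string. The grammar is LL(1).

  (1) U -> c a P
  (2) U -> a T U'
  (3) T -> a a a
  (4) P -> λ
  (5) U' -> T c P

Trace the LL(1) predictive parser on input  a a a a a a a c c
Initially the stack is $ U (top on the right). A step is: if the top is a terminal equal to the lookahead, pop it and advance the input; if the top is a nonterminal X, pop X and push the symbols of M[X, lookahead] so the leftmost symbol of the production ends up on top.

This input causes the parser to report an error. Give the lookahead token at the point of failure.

c

step 1: stack=$ U  input=a a a a a a a c c $  — expand U -> a T U'
step 2: stack=$ U' T a  input=a a a a a a a c c $  — match a
step 3: stack=$ U' T  input=a a a a a a c c $  — expand T -> a a a
step 4: stack=$ U' a a a  input=a a a a a a c c $  — match a
step 5: stack=$ U' a a  input=a a a a a c c $  — match a
step 6: stack=$ U' a  input=a a a a c c $  — match a
step 7: stack=$ U'  input=a a a c c $  — expand U' -> T c P
step 8: stack=$ P c T  input=a a a c c $  — expand T -> a a a
step 9: stack=$ P c a a a  input=a a a c c $  — match a
step 10: stack=$ P c a a  input=a a c c $  — match a
step 11: stack=$ P c a  input=a c c $  — match a
step 12: stack=$ P c  input=c c $  — match c
step 13: stack=$ P  input=c $  — error: M[P, c] is empty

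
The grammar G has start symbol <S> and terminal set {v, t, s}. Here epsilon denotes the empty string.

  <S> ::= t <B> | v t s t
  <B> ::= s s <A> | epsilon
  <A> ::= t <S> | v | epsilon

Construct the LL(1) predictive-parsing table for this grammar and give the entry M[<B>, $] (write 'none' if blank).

FIRST(<S>) = {t, v}
FIRST(<B>) = {epsilon, s}
FIRST(<A>) = {epsilon, t, v}
FOLLOW(<S>) includes $ since <S> is the start symbol.
FOLLOW(<S>): in <A>::=t <S>, the suffix after <S> is empty, so FOLLOW(<S>) ⊇ FOLLOW(<A>) = {$}. Thus FOLLOW(<S>) = {$}.
FOLLOW(<B>): in <S>::=t <B>, the suffix after <B> is empty, so FOLLOW(<B>) ⊇ FOLLOW(<S>) = {$}. Thus FOLLOW(<B>) = {$}.
For <B> ::= s s <A>: FIRST(s s <A>) = {s}, so it goes in M[<B>, t] for t ∈ {s}.
For <B> ::= epsilon: FIRST(epsilon) = {epsilon}, so it goes in M[<B>, t] for t ∈ {}; since epsilon ∈ FIRST, also for every t ∈ FOLLOW(<B>) = {$}.

<B> ::= epsilon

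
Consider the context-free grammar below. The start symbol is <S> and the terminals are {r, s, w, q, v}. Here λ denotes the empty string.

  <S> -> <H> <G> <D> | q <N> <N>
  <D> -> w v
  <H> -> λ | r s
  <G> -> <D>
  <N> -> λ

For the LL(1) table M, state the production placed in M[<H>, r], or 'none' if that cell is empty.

FIRST(<D>): from <D>->w v we get {w}. So FIRST(<D>) = {w}.
FIRST(<H>): from <H>->λ we get {λ}; from <H>->r s we get {r}. So FIRST(<H>) = {λ, r}.
FIRST(<N>): from <N>->λ we get {λ}. So FIRST(<N>) = {λ}.
FIRST(<G>): from <G>-><D> we get {w}. So FIRST(<G>) = {w}.
FIRST(<S>): from <S>-><H> <G> <D> we get {r, w}; from <S>->q <N> <N> we get {q}. So FIRST(<S>) = {q, r, w}.
FOLLOW(<S>) includes $ since <S> is the start symbol.
FOLLOW(<H>): in <S>-><H> <G> <D>, <H> is followed by <G> <D> with FIRST {w}. Thus FOLLOW(<H>) = {w}.
For <H> -> λ: FIRST(λ) = {λ}, so it goes in M[<H>, t] for t ∈ {}; since λ ∈ FIRST, also for every t ∈ FOLLOW(<H>) = {w}.
For <H> -> r s: FIRST(r s) = {r}, so it goes in M[<H>, t] for t ∈ {r}.

<H> -> r s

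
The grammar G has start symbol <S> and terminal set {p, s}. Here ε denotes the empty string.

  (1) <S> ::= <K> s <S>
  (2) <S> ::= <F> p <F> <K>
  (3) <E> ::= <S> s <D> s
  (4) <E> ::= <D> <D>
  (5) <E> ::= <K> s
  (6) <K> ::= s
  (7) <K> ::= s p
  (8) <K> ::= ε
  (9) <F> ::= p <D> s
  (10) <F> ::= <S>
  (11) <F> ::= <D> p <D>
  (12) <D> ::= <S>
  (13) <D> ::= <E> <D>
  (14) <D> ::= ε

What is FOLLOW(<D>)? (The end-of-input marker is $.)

FIRST(<K>): from <K>::=s we get {s}; from <K>::=s p we get {s}; from <K>::=ε we get {ε}. So FIRST(<K>) = {ε, s}.
FIRST(<S>): from <S>::=<K> s <S> we get {s}; from <S>::=<F> p <F> <K> we get {p, s}. So FIRST(<S>) = {p, s}.
FIRST(<E>): from <E>::=<S> s <D> s we get {p, s}; from <E>::=<D> <D> we get {ε, p, s}; from <E>::=<K> s we get {s}. So FIRST(<E>) = {ε, p, s}.
FIRST(<D>): from <D>::=<S> we get {p, s}; from <D>::=<E> <D> we get {ε, p, s}; from <D>::=ε we get {ε}. So FIRST(<D>) = {ε, p, s}.
FIRST(<F>): from <F>::=p <D> s we get {p}; from <F>::=<S> we get {p, s}; from <F>::=<D> p <D> we get {p, s}. So FIRST(<F>) = {p, s}.
FOLLOW(<S>) includes $ since <S> is the start symbol.
FOLLOW(<S>): in <S>::=<K> s <S>, the suffix after <S> is empty (adds nothing new); in <E>::=<S> s <D> s, <S> is followed by s <D> s with FIRST {s}; in <F>::=<S>, the suffix after <S> is empty, so FOLLOW(<S>) ⊇ FOLLOW(<F>) = {$, p, s}; in <D>::=<S>, the suffix after <S> is empty, so FOLLOW(<S>) ⊇ FOLLOW(<D>) = {$, p, s}. Thus FOLLOW(<S>) = {$, p, s}.
FOLLOW(<K>): in <S>::=<K> s <S>, <K> is followed by s <S> with FIRST {s}; in <S>::=<F> p <F> <K>, the suffix after <K> is empty, so FOLLOW(<K>) ⊇ FOLLOW(<S>) = {$, p, s}; in <E>::=<K> s, <K> is followed by s with FIRST {s}. Thus FOLLOW(<K>) = {$, p, s}.
FOLLOW(<F>): in <S>::=<F> p <F> <K> (occurrence 1), <F> is followed by p <F> <K> with FIRST {p}; in <S>::=<F> p <F> <K> (occurrence 2), <F> is followed by <K> with FIRST {ε, s}; in <S>::=<F> p <F> <K> (occurrence 2), the suffix after <F> is nullable, so FOLLOW(<F>) ⊇ FOLLOW(<S>) = {$, p, s}. Thus FOLLOW(<F>) = {$, p, s}.
FOLLOW(<E>): in <D>::=<E> <D>, <E> is followed by <D> with FIRST {ε, p, s}; in <D>::=<E> <D>, the suffix after <E> is nullable, so FOLLOW(<E>) ⊇ FOLLOW(<D>) = {$, p, s}. Thus FOLLOW(<E>) = {$, p, s}.
FOLLOW(<D>): in <E>::=<S> s <D> s, <D> is followed by s with FIRST {s}; in <E>::=<D> <D> (occurrence 1), <D> is followed by <D> with FIRST {ε, p, s}; in <E>::=<D> <D> (occurrence 1), the suffix after <D> is nullable, so FOLLOW(<D>) ⊇ FOLLOW(<E>) = {$, p, s}; in <E>::=<D> <D> (occurrence 2), the suffix after <D> is empty, so FOLLOW(<D>) ⊇ FOLLOW(<E>) = {$, p, s}; in <F>::=p <D> s, <D> is followed by s with FIRST {s}; in <F>::=<D> p <D> (occurrence 1), <D> is followed by p <D> with FIRST {p}; in <F>::=<D> p <D> (occurrence 2), the suffix after <D> is empty, so FOLLOW(<D>) ⊇ FOLLOW(<F>) = {$, p, s}; in <D>::=<E> <D>, the suffix after <D> is empty (adds nothing new). Thus FOLLOW(<D>) = {$, p, s}.

{$, p, s}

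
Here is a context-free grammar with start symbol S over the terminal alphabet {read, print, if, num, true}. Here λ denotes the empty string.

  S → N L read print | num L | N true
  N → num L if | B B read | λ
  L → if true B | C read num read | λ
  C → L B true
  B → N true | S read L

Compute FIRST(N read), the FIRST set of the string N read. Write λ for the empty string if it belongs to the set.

FIRST(S) = {if, num, read, true}  (via N L read print, N true)
FIRST(N) = {λ, if, num, read, true}  (via B B read)
FIRST(B) = {if, num, read, true}  (via N true, S read L)
FIRST(L) = {λ, if, num, read, true}  (via C read num read)
FIRST(C) = {if, num, read, true}  (via L B true)
FIRST(N read): take FIRST of each symbol in turn, carrying on past any symbol whose FIRST contains λ; result {if, num, read, true}.

{if, num, read, true}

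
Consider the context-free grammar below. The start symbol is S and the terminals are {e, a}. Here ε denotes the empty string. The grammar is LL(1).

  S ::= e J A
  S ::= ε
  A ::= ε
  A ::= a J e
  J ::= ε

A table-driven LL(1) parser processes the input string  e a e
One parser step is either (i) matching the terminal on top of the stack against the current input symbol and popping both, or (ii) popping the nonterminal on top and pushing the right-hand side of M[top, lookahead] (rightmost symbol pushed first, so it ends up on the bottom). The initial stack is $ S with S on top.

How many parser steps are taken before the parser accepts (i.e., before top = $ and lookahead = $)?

7

step 1: stack=$ S  input=e a e $  — expand S ::= e J A
step 2: stack=$ A J e  input=e a e $  — match e
step 3: stack=$ A J  input=a e $  — expand J ::= ε
step 4: stack=$ A  input=a e $  — expand A ::= a J e
step 5: stack=$ e J a  input=a e $  — match a
step 6: stack=$ e J  input=e $  — expand J ::= ε
step 7: stack=$ e  input=e $  — match e
Accept reached after 7 steps.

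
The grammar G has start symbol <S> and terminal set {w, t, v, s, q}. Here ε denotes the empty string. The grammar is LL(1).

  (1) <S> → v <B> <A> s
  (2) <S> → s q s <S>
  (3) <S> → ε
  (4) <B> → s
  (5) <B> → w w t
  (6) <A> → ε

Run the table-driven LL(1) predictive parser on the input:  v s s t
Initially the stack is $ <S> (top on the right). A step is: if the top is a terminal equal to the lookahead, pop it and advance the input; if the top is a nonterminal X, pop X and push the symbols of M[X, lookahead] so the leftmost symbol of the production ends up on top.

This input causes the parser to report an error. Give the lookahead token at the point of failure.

t

     Stack          Input      Action
  1  $ <S>          v s s t $  expand <S> → v <B> <A> s
  2  $ s <A> <B> v  v s s t $  match v
  3  $ s <A> <B>    s s t $    expand <B> → s
  4  $ s <A> s      s s t $    match s
  5  $ s <A>        s t $      expand <A> → ε
  6  $ s            s t $      match s
  7  $              t $        error: stack empty but input remains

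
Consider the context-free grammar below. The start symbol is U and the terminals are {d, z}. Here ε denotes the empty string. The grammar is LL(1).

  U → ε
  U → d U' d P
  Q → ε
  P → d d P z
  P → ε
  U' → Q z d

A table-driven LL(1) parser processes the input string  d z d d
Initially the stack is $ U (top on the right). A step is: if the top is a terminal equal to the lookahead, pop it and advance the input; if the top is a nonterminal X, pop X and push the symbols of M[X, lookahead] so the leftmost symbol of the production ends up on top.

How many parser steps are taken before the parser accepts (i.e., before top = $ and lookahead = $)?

step 1: stack=$ U  input=d z d d $  — expand U → d U' d P
step 2: stack=$ P d U' d  input=d z d d $  — match d
step 3: stack=$ P d U'  input=z d d $  — expand U' → Q z d
step 4: stack=$ P d d z Q  input=z d d $  — expand Q → ε
step 5: stack=$ P d d z  input=z d d $  — match z
step 6: stack=$ P d d  input=d d $  — match d
step 7: stack=$ P d  input=d $  — match d
step 8: stack=$ P  input=$  — expand P → ε
Accept reached after 8 steps.

8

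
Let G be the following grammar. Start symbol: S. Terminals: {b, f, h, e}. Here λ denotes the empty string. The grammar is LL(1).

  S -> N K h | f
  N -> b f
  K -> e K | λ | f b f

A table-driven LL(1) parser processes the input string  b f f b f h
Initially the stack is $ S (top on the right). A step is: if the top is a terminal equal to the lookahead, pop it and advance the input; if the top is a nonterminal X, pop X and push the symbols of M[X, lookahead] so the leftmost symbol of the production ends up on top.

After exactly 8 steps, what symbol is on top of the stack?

h

step 1: stack=$ S  input=b f f b f h $  — expand S -> N K h
step 2: stack=$ h K N  input=b f f b f h $  — expand N -> b f
step 3: stack=$ h K f b  input=b f f b f h $  — match b
step 4: stack=$ h K f  input=f f b f h $  — match f
step 5: stack=$ h K  input=f b f h $  — expand K -> f b f
step 6: stack=$ h f b f  input=f b f h $  — match f
step 7: stack=$ h f b  input=b f h $  — match b
step 8: stack=$ h f  input=f h $  — match f
Stack after step 8: $ h (top = h).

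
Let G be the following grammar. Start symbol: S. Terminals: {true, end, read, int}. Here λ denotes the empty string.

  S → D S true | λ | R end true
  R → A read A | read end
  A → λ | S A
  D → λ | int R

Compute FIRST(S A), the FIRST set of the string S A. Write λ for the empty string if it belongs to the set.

{λ, int, read, true}

FIRST(D) = {λ, int}
FIRST(S) = {λ, int, read, true}  (via D S true, R end true)
FIRST(A) = {λ, int, read, true}  (via S A)
FIRST(R) = {int, read, true}  (via A read A)
FIRST(S A): take FIRST of each symbol in turn, carrying on past any symbol whose FIRST contains λ; result {λ, int, read, true}.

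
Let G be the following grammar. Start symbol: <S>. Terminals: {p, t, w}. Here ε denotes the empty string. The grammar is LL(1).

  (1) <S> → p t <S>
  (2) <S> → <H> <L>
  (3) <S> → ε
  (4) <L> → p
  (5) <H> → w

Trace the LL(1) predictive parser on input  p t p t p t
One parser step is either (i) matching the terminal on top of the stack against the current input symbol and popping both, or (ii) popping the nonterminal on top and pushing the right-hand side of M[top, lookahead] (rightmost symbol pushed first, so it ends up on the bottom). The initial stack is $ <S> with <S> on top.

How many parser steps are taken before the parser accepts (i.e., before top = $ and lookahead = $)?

      Stack      Input          Action
   1  $ <S>      p t p t p t $  expand <S> → p t <S>
   2  $ <S> t p  p t p t p t $  match p
   3  $ <S> t    t p t p t $    match t
   4  $ <S>      p t p t $      expand <S> → p t <S>
   5  $ <S> t p  p t p t $      match p
   6  $ <S> t    t p t $        match t
   7  $ <S>      p t $          expand <S> → p t <S>
   8  $ <S> t p  p t $          match p
   9  $ <S> t    t $            match t
  10  $ <S>      $              expand <S> → ε
Accept reached after 10 steps.

10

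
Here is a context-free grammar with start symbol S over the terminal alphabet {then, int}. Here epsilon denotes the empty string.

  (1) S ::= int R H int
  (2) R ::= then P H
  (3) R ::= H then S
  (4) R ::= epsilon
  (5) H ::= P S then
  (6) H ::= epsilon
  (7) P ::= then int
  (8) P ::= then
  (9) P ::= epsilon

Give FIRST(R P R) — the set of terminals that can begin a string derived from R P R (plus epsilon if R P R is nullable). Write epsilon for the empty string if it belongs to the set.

{epsilon, int, then}

FIRST(S): from S::=int R H int we get {int}. So FIRST(S) = {int}.
FIRST(P): from P::=then int we get {then}; from P::=then we get {then}; from P::=epsilon we get {epsilon}. So FIRST(P) = {epsilon, then}.
FIRST(H): from H::=P S then we get {int, then}; from H::=epsilon we get {epsilon}. So FIRST(H) = {epsilon, int, then}.
FIRST(R): from R::=then P H we get {then}; from R::=H then S we get {int, then}; from R::=epsilon we get {epsilon}. So FIRST(R) = {epsilon, int, then}.
FIRST(R P R): take FIRST of each symbol in turn, carrying on past any symbol whose FIRST contains epsilon; result {epsilon, int, then}.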